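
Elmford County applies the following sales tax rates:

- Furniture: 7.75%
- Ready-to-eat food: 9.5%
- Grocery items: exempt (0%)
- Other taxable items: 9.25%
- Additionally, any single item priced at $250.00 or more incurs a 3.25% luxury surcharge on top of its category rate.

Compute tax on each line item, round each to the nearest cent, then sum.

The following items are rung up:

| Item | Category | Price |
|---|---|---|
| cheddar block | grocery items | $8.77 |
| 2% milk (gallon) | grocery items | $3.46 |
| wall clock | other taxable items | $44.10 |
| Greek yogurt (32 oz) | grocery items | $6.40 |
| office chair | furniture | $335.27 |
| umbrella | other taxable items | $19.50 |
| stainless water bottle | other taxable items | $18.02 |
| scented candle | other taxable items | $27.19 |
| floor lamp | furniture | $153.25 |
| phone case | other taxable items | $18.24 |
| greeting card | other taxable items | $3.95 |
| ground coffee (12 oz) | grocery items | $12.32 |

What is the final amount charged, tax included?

Cheddar block $8.77: grocery items → 0% → $0.00
2% milk (gallon) $3.46: grocery items → 0% → $0.00
Wall clock $44.10: other taxable items → 9.25% → $4.08
Greek yogurt (32 oz) $6.40: grocery items → 0% → $0.00
Office chair $335.27: furniture → 7.75% + 3.25% surcharge = 11% → $36.88
Umbrella $19.50: other taxable items → 9.25% → $1.80
Stainless water bottle $18.02: other taxable items → 9.25% → $1.67
Scented candle $27.19: other taxable items → 9.25% → $2.52
Floor lamp $153.25: furniture → 7.75% → $11.88
Phone case $18.24: other taxable items → 9.25% → $1.69
Greeting card $3.95: other taxable items → 9.25% → $0.37
Ground coffee (12 oz) $12.32: grocery items → 0% → $0.00
Subtotal = $650.47; tax = $60.89; total due = $711.36

$711.36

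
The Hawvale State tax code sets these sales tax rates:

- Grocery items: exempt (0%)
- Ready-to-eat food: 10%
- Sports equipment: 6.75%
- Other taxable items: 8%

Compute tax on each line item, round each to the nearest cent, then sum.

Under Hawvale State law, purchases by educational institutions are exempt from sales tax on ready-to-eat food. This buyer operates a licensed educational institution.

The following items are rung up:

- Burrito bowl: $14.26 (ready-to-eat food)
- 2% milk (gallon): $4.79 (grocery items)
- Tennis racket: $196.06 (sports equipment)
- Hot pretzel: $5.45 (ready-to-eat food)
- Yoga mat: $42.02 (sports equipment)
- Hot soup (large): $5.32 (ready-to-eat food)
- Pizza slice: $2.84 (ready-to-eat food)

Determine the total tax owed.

Burrito bowl $14.26: ready-to-eat food, buyer-exempt → 0% → $0.00
2% milk (gallon) $4.79: grocery items → 0% → $0.00
Tennis racket $196.06: sports equipment → 6.75% → $13.23
Hot pretzel $5.45: ready-to-eat food, buyer-exempt → 0% → $0.00
Yoga mat $42.02: sports equipment → 6.75% → $2.84
Hot soup (large) $5.32: ready-to-eat food, buyer-exempt → 0% → $0.00
Pizza slice $2.84: ready-to-eat food, buyer-exempt → 0% → $0.00
Total tax = $13.23 + $2.84 = $16.07

$16.07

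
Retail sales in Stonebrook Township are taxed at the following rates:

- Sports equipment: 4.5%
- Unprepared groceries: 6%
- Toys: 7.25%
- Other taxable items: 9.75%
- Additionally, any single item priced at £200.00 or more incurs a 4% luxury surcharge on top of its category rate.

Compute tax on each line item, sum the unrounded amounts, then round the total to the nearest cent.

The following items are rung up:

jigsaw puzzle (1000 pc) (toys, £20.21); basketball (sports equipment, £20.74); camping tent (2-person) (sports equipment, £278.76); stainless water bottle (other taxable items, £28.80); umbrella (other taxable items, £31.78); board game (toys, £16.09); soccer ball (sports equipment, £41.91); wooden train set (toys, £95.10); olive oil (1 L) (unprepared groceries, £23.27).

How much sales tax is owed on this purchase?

Jigsaw puzzle (1000 pc) £20.21: toys → 7.25% → £1.465225
Basketball £20.74: sports equipment → 4.5% → £0.9333
Camping tent (2-person) £278.76: sports equipment → 4.5% + 4% surcharge = 8.5% → £23.6946
Stainless water bottle £28.80: other taxable items → 9.75% → £2.808
Umbrella £31.78: other taxable items → 9.75% → £3.09855
Board game £16.09: toys → 7.25% → £1.166525
Soccer ball £41.91: sports equipment → 4.5% → £1.88595
Wooden train set £95.10: toys → 7.25% → £6.89475
Olive oil (1 L) £23.27: unprepared groceries → 6% → £1.3962
Unrounded tax sum = £43.3431 → £43.34

£43.34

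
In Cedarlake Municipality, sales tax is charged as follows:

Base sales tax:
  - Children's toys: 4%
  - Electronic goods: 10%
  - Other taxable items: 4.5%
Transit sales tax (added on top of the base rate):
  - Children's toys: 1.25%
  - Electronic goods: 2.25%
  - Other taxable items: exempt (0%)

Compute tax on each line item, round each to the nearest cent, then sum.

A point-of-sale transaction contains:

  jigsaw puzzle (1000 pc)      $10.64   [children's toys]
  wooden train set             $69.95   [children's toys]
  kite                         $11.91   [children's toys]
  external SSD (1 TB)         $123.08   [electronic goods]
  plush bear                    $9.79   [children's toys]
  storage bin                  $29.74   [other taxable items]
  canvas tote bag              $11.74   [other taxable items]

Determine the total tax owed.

Jigsaw puzzle (1000 pc) $10.64: children's toys → 4% + 1.25% transit = 5.25% → $0.56
Wooden train set $69.95: children's toys → 4% + 1.25% transit = 5.25% → $3.67
Kite $11.91: children's toys → 4% + 1.25% transit = 5.25% → $0.63
External SSD (1 TB) $123.08: electronic goods → 10% + 2.25% transit = 12.25% → $15.08
Plush bear $9.79: children's toys → 4% + 1.25% transit = 5.25% → $0.51
Storage bin $29.74: other taxable items → 4.5% + 0% transit = 4.5% → $1.34
Canvas tote bag $11.74: other taxable items → 4.5% + 0% transit = 4.5% → $0.53
Total tax = $0.56 + $3.67 + $0.63 + $15.08 + $0.51 + $1.34 + $0.53 = $22.32

$22.32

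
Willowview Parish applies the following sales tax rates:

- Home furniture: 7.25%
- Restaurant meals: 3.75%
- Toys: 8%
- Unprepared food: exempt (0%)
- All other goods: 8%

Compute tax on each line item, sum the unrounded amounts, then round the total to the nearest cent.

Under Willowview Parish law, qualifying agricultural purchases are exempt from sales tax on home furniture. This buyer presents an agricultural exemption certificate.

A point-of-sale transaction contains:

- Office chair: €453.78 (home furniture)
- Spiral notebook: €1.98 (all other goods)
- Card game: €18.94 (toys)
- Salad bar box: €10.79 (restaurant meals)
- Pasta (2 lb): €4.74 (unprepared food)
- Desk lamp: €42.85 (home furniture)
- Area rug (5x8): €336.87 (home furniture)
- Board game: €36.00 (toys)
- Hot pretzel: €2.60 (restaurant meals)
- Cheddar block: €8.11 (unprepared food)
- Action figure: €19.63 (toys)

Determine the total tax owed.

Office chair €453.78: home furniture, buyer-exempt → 0% → €0.00
Spiral notebook €1.98: all other goods → 8% → €0.1584
Card game €18.94: toys → 8% → €1.5152
Salad bar box €10.79: restaurant meals → 3.75% → €0.404625
Pasta (2 lb) €4.74: unprepared food → 0% → €0.00
Desk lamp €42.85: home furniture, buyer-exempt → 0% → €0.00
Area rug (5x8) €336.87: home furniture, buyer-exempt → 0% → €0.00
Board game €36.00: toys → 8% → €2.88
Hot pretzel €2.60: restaurant meals → 3.75% → €0.0975
Cheddar block €8.11: unprepared food → 0% → €0.00
Action figure €19.63: toys → 8% → €1.5704
Unrounded tax sum = €6.626125 → €6.63

€6.63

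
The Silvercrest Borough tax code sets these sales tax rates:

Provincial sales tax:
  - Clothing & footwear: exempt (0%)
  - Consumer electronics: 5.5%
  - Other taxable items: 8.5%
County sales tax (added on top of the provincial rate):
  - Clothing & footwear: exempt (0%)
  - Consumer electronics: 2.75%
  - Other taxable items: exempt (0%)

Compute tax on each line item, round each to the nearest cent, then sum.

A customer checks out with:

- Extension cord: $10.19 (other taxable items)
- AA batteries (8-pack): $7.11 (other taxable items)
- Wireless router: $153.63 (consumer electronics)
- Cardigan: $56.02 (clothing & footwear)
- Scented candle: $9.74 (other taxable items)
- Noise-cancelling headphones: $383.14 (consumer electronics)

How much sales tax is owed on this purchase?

$46.58

Extension cord $10.19: other taxable items → 8.5% + 0% county = 8.5% → $0.87
AA batteries (8-pack) $7.11: other taxable items → 8.5% + 0% county = 8.5% → $0.60
Wireless router $153.63: consumer electronics → 5.5% + 2.75% county = 8.25% → $12.67
Cardigan $56.02: clothing & footwear → 0% + 0% county = 0% → $0.00
Scented candle $9.74: other taxable items → 8.5% + 0% county = 8.5% → $0.83
Noise-cancelling headphones $383.14: consumer electronics → 5.5% + 2.75% county = 8.25% → $31.61
Total tax = $0.87 + $0.60 + $12.67 + $0.83 + $31.61 = $46.58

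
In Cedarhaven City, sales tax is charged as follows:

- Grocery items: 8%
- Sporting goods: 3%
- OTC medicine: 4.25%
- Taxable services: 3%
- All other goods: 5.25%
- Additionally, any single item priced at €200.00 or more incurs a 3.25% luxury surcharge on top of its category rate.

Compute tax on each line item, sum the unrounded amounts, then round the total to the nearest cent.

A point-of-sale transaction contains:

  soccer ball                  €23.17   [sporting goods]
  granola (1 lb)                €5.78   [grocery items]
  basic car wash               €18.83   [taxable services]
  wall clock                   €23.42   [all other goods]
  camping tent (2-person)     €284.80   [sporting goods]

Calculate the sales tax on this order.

Soccer ball €23.17: sporting goods → 3% → €0.6951
Granola (1 lb) €5.78: grocery items → 8% → €0.4624
Basic car wash €18.83: taxable services → 3% → €0.5649
Wall clock €23.42: all other goods → 5.25% → €1.22955
Camping tent (2-person) €284.80: sporting goods → 3% + 3.25% surcharge = 6.25% → €17.80
Unrounded tax sum = €20.75195 → €20.75

€20.75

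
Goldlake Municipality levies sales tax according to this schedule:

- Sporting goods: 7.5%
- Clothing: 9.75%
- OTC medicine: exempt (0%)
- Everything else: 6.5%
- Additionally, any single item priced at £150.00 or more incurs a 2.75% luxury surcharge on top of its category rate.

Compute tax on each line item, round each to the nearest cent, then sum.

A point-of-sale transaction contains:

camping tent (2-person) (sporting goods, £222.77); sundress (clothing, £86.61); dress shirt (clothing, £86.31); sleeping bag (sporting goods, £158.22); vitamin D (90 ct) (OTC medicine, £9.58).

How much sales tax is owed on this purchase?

£55.91

Camping tent (2-person) £222.77: sporting goods → 7.5% + 2.75% surcharge = 10.25% → £22.83
Sundress £86.61: clothing → 9.75% → £8.44
Dress shirt £86.31: clothing → 9.75% → £8.42
Sleeping bag £158.22: sporting goods → 7.5% + 2.75% surcharge = 10.25% → £16.22
Vitamin D (90 ct) £9.58: OTC medicine → 0% → £0.00
Total tax = £22.83 + £8.44 + £8.42 + £16.22 = £55.91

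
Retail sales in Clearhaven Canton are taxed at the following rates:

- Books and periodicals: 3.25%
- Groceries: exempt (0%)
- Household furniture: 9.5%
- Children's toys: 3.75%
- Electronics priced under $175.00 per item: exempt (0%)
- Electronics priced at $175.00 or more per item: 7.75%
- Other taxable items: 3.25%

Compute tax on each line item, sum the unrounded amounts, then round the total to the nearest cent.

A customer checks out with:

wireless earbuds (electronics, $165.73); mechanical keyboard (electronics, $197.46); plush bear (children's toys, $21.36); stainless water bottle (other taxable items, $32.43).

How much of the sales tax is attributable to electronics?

$15.30

Wireless earbuds $165.73: electronics, under $175.00 → 0% → $0.00
Mechanical keyboard $197.46: electronics, $175.00 or more → 7.75% → $15.30315
Tax on electronics: unrounded sum = $15.30315 → $15.30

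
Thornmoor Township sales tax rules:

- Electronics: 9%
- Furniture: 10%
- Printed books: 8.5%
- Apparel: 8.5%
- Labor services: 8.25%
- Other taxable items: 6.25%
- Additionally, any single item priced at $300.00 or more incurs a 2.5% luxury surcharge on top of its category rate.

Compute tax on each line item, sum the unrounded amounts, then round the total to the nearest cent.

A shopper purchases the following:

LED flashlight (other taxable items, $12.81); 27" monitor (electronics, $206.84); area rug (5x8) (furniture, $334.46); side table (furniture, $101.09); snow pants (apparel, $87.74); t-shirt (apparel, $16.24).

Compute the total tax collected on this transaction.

LED flashlight $12.81: other taxable items → 6.25% → $0.800625
27" monitor $206.84: electronics → 9% → $18.6156
Area rug (5x8) $334.46: furniture → 10% + 2.5% surcharge = 12.5% → $41.8075
Side table $101.09: furniture → 10% → $10.109
Snow pants $87.74: apparel → 8.5% → $7.4579
T-shirt $16.24: apparel → 8.5% → $1.3804
Unrounded tax sum = $80.171025 → $80.17

$80.17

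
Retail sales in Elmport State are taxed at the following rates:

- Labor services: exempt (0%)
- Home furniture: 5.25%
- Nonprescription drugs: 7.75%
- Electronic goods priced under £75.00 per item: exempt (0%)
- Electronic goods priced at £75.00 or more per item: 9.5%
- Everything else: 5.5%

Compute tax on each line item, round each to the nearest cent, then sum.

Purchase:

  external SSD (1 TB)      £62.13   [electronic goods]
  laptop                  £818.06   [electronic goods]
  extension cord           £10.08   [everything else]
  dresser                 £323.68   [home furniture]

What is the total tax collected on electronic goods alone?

£77.72

External SSD (1 TB) £62.13: electronic goods, under £75.00 → 0% → £0.00
Laptop £818.06: electronic goods, £75.00 or more → 9.5% → £77.72
Tax on electronic goods = £0.00 + £77.72 = £77.72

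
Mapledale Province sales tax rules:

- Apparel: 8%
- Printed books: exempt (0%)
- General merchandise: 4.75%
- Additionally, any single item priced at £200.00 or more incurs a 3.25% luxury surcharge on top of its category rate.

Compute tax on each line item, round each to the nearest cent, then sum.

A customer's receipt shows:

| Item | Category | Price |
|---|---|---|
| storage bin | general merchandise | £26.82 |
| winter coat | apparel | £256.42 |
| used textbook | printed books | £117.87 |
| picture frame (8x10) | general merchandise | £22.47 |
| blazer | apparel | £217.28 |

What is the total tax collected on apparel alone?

£53.29

Winter coat £256.42: apparel → 8% + 3.25% surcharge = 11.25% → £28.85
Blazer £217.28: apparel → 8% + 3.25% surcharge = 11.25% → £24.44
Tax on apparel = £28.85 + £24.44 = £53.29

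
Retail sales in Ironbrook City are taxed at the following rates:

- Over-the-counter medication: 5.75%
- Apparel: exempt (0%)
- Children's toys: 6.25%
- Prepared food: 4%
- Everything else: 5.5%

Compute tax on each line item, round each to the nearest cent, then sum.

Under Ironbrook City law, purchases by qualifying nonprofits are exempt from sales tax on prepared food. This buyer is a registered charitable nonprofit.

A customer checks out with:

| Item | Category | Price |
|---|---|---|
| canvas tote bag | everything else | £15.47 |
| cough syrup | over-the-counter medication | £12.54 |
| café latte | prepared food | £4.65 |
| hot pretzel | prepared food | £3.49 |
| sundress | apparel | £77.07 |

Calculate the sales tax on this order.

Canvas tote bag £15.47: everything else → 5.5% → £0.85
Cough syrup £12.54: over-the-counter medication → 5.75% → £0.72
Café latte £4.65: prepared food, buyer-exempt → 0% → £0.00
Hot pretzel £3.49: prepared food, buyer-exempt → 0% → £0.00
Sundress £77.07: apparel → 0% → £0.00
Total tax = £0.85 + £0.72 = £1.57

£1.57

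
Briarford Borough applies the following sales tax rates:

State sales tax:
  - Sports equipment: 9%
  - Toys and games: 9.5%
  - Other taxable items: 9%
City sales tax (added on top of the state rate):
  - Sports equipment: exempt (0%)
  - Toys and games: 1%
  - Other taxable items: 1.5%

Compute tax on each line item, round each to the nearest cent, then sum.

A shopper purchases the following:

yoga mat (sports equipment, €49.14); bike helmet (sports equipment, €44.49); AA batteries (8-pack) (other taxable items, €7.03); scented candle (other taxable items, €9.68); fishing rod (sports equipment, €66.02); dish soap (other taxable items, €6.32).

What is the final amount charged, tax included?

€199.46

Yoga mat €49.14: sports equipment → 9% + 0% city = 9% → €4.42
Bike helmet €44.49: sports equipment → 9% + 0% city = 9% → €4.00
AA batteries (8-pack) €7.03: other taxable items → 9% + 1.5% city = 10.5% → €0.74
Scented candle €9.68: other taxable items → 9% + 1.5% city = 10.5% → €1.02
Fishing rod €66.02: sports equipment → 9% + 0% city = 9% → €5.94
Dish soap €6.32: other taxable items → 9% + 1.5% city = 10.5% → €0.66
Subtotal = €182.68; tax = €16.78; total due = €199.46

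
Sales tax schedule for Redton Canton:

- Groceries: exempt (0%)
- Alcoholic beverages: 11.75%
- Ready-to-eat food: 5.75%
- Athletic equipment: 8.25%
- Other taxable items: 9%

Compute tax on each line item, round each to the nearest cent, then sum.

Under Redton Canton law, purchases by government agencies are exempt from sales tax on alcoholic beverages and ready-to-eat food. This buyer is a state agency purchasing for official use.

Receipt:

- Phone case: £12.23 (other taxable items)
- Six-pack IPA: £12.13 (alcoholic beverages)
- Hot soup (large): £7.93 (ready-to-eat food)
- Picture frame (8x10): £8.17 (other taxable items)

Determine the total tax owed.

£1.84

Phone case £12.23: other taxable items → 9% → £1.10
Six-pack IPA £12.13: alcoholic beverages, buyer-exempt → 0% → £0.00
Hot soup (large) £7.93: ready-to-eat food, buyer-exempt → 0% → £0.00
Picture frame (8x10) £8.17: other taxable items → 9% → £0.74
Total tax = £1.10 + £0.74 = £1.84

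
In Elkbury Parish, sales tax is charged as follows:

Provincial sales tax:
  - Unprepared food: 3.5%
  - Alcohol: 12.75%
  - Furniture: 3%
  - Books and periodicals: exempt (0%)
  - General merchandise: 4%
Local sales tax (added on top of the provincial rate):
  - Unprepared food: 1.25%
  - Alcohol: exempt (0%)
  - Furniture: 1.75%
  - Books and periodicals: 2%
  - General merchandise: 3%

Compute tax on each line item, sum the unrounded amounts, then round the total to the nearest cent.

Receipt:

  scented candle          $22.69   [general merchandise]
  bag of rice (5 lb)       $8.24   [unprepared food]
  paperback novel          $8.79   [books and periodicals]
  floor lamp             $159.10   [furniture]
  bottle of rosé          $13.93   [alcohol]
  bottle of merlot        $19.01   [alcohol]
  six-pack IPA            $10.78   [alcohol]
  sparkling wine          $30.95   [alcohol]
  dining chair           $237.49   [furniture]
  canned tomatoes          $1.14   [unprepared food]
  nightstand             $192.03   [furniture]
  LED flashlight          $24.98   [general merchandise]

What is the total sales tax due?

Scented candle $22.69: general merchandise → 4% + 3% local = 7% → $1.5883
Bag of rice (5 lb) $8.24: unprepared food → 3.5% + 1.25% local = 4.75% → $0.3914
Paperback novel $8.79: books and periodicals → 0% + 2% local = 2% → $0.1758
Floor lamp $159.10: furniture → 3% + 1.75% local = 4.75% → $7.55725
Bottle of rosé $13.93: alcohol → 12.75% + 0% local = 12.75% → $1.776075
Bottle of merlot $19.01: alcohol → 12.75% + 0% local = 12.75% → $2.423775
Six-pack IPA $10.78: alcohol → 12.75% + 0% local = 12.75% → $1.37445
Sparkling wine $30.95: alcohol → 12.75% + 0% local = 12.75% → $3.946125
Dining chair $237.49: furniture → 3% + 1.75% local = 4.75% → $11.280775
Canned tomatoes $1.14: unprepared food → 3.5% + 1.25% local = 4.75% → $0.05415
Nightstand $192.03: furniture → 3% + 1.75% local = 4.75% → $9.121425
LED flashlight $24.98: general merchandise → 4% + 3% local = 7% → $1.7486
Unrounded tax sum = $41.438125 → $41.44

$41.44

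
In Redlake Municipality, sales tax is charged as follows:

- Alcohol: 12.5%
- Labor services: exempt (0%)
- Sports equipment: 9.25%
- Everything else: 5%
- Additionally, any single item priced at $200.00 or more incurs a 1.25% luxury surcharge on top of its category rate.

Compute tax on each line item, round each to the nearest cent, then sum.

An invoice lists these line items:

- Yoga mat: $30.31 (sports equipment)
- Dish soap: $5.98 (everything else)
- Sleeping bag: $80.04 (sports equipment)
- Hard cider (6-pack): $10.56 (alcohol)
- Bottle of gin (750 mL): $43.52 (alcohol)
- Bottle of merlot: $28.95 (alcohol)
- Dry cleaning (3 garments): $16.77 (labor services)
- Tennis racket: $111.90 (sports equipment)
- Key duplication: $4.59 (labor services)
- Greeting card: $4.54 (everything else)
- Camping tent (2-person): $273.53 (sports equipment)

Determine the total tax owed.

Yoga mat $30.31: sports equipment → 9.25% → $2.80
Dish soap $5.98: everything else → 5% → $0.30
Sleeping bag $80.04: sports equipment → 9.25% → $7.40
Hard cider (6-pack) $10.56: alcohol → 12.5% → $1.32
Bottle of gin (750 mL) $43.52: alcohol → 12.5% → $5.44
Bottle of merlot $28.95: alcohol → 12.5% → $3.62
Dry cleaning (3 garments) $16.77: labor services → 0% → $0.00
Tennis racket $111.90: sports equipment → 9.25% → $10.35
Key duplication $4.59: labor services → 0% → $0.00
Greeting card $4.54: everything else → 5% → $0.23
Camping tent (2-person) $273.53: sports equipment → 9.25% + 1.25% surcharge = 10.5% → $28.72
Total tax = $2.80 + $0.30 + $7.40 + $1.32 + $5.44 + $3.62 + $10.35 + $0.23 + $28.72 = $60.18

$60.18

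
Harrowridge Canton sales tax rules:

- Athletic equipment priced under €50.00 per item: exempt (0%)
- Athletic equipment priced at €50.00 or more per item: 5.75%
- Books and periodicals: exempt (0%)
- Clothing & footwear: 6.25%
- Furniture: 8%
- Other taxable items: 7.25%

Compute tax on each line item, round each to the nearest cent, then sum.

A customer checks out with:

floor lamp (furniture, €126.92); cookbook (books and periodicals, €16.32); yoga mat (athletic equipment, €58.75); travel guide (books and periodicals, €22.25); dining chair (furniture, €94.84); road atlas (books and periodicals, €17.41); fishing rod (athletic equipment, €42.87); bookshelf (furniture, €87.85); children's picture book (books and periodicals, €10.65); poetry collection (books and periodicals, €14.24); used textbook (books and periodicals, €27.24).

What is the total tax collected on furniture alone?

€24.77

Floor lamp €126.92: furniture → 8% → €10.15
Dining chair €94.84: furniture → 8% → €7.59
Bookshelf €87.85: furniture → 8% → €7.03
Tax on furniture = €10.15 + €7.59 + €7.03 = €24.77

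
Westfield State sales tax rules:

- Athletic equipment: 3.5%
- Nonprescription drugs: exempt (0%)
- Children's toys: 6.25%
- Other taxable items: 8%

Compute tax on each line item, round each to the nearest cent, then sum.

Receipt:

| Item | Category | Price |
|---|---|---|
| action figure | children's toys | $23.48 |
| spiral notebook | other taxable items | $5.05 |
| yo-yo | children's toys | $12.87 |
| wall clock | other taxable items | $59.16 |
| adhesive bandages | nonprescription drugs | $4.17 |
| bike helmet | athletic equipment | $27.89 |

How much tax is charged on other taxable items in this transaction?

Spiral notebook $5.05: other taxable items → 8% → $0.40
Wall clock $59.16: other taxable items → 8% → $4.73
Tax on other taxable items = $0.40 + $4.73 = $5.13

$5.13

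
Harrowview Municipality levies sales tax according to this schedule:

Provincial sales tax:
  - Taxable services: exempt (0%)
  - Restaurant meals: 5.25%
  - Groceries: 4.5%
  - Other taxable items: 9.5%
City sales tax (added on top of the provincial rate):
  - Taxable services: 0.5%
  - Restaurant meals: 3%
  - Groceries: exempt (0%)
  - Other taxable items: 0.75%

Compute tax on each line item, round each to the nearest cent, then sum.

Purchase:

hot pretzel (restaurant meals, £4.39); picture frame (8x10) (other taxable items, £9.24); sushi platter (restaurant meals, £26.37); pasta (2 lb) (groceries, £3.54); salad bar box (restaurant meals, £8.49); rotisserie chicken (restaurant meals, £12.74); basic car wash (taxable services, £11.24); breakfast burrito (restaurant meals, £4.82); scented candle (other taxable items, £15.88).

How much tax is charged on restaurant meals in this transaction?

Hot pretzel £4.39: restaurant meals → 5.25% + 3% city = 8.25% → £0.36
Sushi platter £26.37: restaurant meals → 5.25% + 3% city = 8.25% → £2.18
Salad bar box £8.49: restaurant meals → 5.25% + 3% city = 8.25% → £0.70
Rotisserie chicken £12.74: restaurant meals → 5.25% + 3% city = 8.25% → £1.05
Breakfast burrito £4.82: restaurant meals → 5.25% + 3% city = 8.25% → £0.40
Tax on restaurant meals = £0.36 + £2.18 + £0.70 + £1.05 + £0.40 = £4.69

£4.69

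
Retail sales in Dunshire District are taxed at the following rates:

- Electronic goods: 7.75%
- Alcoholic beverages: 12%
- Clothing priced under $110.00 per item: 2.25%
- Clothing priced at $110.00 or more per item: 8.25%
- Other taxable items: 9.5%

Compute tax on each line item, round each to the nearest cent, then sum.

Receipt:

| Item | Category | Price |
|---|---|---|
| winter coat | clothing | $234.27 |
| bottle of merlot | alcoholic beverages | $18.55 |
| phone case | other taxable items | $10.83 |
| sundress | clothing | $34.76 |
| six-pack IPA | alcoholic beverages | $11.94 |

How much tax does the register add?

Winter coat $234.27: clothing, $110.00 or more → 8.25% → $19.33
Bottle of merlot $18.55: alcoholic beverages → 12% → $2.23
Phone case $10.83: other taxable items → 9.5% → $1.03
Sundress $34.76: clothing, under $110.00 → 2.25% → $0.78
Six-pack IPA $11.94: alcoholic beverages → 12% → $1.43
Total tax = $19.33 + $2.23 + $1.03 + $0.78 + $1.43 = $24.80

$24.80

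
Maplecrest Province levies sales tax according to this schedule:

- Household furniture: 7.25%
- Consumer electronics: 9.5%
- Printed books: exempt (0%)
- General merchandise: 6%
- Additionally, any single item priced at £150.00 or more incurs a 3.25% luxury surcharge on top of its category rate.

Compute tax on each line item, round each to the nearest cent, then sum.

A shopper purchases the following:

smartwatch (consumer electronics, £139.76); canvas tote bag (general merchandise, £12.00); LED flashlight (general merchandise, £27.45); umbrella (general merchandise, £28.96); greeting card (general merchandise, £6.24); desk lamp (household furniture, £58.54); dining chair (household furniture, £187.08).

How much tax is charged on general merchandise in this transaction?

£4.48

Canvas tote bag £12.00: general merchandise → 6% → £0.72
LED flashlight £27.45: general merchandise → 6% → £1.65
Umbrella £28.96: general merchandise → 6% → £1.74
Greeting card £6.24: general merchandise → 6% → £0.37
Tax on general merchandise = £0.72 + £1.65 + £1.74 + £0.37 = £4.48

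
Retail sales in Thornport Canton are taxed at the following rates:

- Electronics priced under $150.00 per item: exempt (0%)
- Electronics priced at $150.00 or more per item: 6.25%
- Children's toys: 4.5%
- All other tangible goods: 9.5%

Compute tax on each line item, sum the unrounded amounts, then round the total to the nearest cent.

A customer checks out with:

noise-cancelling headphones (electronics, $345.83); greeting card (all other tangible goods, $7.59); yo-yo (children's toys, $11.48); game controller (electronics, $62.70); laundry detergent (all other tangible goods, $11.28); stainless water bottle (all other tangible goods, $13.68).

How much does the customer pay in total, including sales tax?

$477.78

Noise-cancelling headphones $345.83: electronics, $150.00 or more → 6.25% → $21.614375
Greeting card $7.59: all other tangible goods → 9.5% → $0.72105
Yo-yo $11.48: children's toys → 4.5% → $0.5166
Game controller $62.70: electronics, under $150.00 → 0% → $0.00
Laundry detergent $11.28: all other tangible goods → 9.5% → $1.0716
Stainless water bottle $13.68: all other tangible goods → 9.5% → $1.2996
Subtotal = $452.56; unrounded tax = $25.223225 → $25.22; total due = $477.78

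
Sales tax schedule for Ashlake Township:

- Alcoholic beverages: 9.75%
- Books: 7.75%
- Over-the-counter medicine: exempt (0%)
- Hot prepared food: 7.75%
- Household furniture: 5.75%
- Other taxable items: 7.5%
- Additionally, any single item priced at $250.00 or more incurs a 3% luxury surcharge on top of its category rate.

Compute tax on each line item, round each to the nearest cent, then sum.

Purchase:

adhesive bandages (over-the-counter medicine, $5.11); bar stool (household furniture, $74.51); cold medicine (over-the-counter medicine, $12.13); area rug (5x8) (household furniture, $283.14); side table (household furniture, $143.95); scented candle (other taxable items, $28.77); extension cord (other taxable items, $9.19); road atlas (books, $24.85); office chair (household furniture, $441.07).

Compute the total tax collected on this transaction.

Adhesive bandages $5.11: over-the-counter medicine → 0% → $0.00
Bar stool $74.51: household furniture → 5.75% → $4.28
Cold medicine $12.13: over-the-counter medicine → 0% → $0.00
Area rug (5x8) $283.14: household furniture → 5.75% + 3% surcharge = 8.75% → $24.77
Side table $143.95: household furniture → 5.75% → $8.28
Scented candle $28.77: other taxable items → 7.5% → $2.16
Extension cord $9.19: other taxable items → 7.5% → $0.69
Road atlas $24.85: books → 7.75% → $1.93
Office chair $441.07: household furniture → 5.75% + 3% surcharge = 8.75% → $38.59
Total tax = $4.28 + $24.77 + $8.28 + $2.16 + $0.69 + $1.93 + $38.59 = $80.70

$80.70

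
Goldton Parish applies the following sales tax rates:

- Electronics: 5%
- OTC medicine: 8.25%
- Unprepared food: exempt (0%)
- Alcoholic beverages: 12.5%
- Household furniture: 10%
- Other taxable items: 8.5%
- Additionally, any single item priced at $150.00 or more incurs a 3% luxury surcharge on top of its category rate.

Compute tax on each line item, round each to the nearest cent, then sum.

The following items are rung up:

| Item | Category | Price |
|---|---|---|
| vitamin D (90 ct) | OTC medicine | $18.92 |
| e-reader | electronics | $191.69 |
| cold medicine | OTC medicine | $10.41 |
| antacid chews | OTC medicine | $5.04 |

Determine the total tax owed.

Vitamin D (90 ct) $18.92: OTC medicine → 8.25% → $1.56
E-reader $191.69: electronics → 5% + 3% surcharge = 8% → $15.34
Cold medicine $10.41: OTC medicine → 8.25% → $0.86
Antacid chews $5.04: OTC medicine → 8.25% → $0.42
Total tax = $1.56 + $15.34 + $0.86 + $0.42 = $18.18

$18.18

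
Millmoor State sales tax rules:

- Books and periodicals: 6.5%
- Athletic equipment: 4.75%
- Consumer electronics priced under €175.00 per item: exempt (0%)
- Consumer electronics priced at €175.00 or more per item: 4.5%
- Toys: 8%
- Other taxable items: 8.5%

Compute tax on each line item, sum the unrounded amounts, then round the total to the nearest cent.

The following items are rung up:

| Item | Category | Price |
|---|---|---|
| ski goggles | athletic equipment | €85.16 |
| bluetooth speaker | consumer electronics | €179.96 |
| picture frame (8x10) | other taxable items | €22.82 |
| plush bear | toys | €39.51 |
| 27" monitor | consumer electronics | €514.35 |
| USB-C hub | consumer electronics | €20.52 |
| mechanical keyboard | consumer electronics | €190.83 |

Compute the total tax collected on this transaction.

Ski goggles €85.16: athletic equipment → 4.75% → €4.0451
Bluetooth speaker €179.96: consumer electronics, €175.00 or more → 4.5% → €8.0982
Picture frame (8x10) €22.82: other taxable items → 8.5% → €1.9397
Plush bear €39.51: toys → 8% → €3.1608
27" monitor €514.35: consumer electronics, €175.00 or more → 4.5% → €23.14575
USB-C hub €20.52: consumer electronics, under €175.00 → 0% → €0.00
Mechanical keyboard €190.83: consumer electronics, €175.00 or more → 4.5% → €8.58735
Unrounded tax sum = €48.9769 → €48.98

€48.98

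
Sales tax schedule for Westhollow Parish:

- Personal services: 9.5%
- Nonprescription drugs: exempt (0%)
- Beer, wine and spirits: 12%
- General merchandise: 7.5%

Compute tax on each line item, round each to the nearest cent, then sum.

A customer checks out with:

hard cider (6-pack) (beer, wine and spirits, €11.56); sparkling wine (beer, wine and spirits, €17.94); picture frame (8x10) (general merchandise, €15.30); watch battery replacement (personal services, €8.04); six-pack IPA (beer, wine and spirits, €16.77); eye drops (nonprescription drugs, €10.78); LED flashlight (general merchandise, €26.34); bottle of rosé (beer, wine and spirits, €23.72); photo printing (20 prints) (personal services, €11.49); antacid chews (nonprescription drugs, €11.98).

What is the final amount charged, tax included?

€167.30

Hard cider (6-pack) €11.56: beer, wine and spirits → 12% → €1.39
Sparkling wine €17.94: beer, wine and spirits → 12% → €2.15
Picture frame (8x10) €15.30: general merchandise → 7.5% → €1.15
Watch battery replacement €8.04: personal services → 9.5% → €0.76
Six-pack IPA €16.77: beer, wine and spirits → 12% → €2.01
Eye drops €10.78: nonprescription drugs → 0% → €0.00
LED flashlight €26.34: general merchandise → 7.5% → €1.98
Bottle of rosé €23.72: beer, wine and spirits → 12% → €2.85
Photo printing (20 prints) €11.49: personal services → 9.5% → €1.09
Antacid chews €11.98: nonprescription drugs → 0% → €0.00
Subtotal = €153.92; tax = €13.38; total due = €167.30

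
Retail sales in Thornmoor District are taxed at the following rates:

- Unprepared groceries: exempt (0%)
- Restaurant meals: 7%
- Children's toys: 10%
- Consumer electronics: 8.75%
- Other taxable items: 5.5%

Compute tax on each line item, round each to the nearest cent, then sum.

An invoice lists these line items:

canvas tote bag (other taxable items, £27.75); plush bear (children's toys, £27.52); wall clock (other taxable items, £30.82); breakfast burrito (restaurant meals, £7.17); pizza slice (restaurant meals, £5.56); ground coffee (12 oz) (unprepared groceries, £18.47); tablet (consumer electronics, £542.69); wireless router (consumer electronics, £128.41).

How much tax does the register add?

£65.60

Canvas tote bag £27.75: other taxable items → 5.5% → £1.53
Plush bear £27.52: children's toys → 10% → £2.75
Wall clock £30.82: other taxable items → 5.5% → £1.70
Breakfast burrito £7.17: restaurant meals → 7% → £0.50
Pizza slice £5.56: restaurant meals → 7% → £0.39
Ground coffee (12 oz) £18.47: unprepared groceries → 0% → £0.00
Tablet £542.69: consumer electronics → 8.75% → £47.49
Wireless router £128.41: consumer electronics → 8.75% → £11.24
Total tax = £1.53 + £2.75 + £1.70 + £0.50 + £0.39 + £47.49 + £11.24 = £65.60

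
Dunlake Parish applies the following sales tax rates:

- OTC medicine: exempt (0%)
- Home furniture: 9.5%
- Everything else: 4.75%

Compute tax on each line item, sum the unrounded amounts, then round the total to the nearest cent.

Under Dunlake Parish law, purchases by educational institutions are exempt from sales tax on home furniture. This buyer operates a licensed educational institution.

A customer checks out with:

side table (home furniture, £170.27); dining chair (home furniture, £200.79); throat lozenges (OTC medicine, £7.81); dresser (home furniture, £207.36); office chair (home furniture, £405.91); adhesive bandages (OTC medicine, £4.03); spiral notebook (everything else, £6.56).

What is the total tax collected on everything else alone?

Spiral notebook £6.56: everything else → 4.75% → £0.3116
Tax on everything else: unrounded sum = £0.3116 → £0.31

£0.31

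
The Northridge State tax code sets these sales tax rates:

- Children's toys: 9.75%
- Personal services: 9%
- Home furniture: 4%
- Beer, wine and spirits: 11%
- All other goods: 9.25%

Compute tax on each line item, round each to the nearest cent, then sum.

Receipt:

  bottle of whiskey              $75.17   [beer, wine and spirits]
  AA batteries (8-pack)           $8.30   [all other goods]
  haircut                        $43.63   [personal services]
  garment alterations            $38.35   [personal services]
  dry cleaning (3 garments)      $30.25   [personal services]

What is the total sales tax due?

$19.14

Bottle of whiskey $75.17: beer, wine and spirits → 11% → $8.27
AA batteries (8-pack) $8.30: all other goods → 9.25% → $0.77
Haircut $43.63: personal services → 9% → $3.93
Garment alterations $38.35: personal services → 9% → $3.45
Dry cleaning (3 garments) $30.25: personal services → 9% → $2.72
Total tax = $8.27 + $0.77 + $3.93 + $3.45 + $2.72 = $19.14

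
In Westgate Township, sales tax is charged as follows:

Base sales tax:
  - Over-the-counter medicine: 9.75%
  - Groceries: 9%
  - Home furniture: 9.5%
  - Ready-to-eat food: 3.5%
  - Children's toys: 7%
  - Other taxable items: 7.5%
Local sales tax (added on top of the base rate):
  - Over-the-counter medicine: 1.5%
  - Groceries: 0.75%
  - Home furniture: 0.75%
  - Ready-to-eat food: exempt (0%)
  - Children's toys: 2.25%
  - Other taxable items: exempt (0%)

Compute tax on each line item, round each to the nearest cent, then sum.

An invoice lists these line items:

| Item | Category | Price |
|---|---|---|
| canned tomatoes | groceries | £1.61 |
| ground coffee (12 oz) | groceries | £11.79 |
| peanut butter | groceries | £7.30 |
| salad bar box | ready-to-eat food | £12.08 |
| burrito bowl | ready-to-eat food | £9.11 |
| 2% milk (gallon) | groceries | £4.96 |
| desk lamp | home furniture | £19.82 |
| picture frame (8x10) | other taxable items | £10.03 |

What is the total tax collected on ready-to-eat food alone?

£0.74

Salad bar box £12.08: ready-to-eat food → 3.5% + 0% local = 3.5% → £0.42
Burrito bowl £9.11: ready-to-eat food → 3.5% + 0% local = 3.5% → £0.32
Tax on ready-to-eat food = £0.42 + £0.32 = £0.74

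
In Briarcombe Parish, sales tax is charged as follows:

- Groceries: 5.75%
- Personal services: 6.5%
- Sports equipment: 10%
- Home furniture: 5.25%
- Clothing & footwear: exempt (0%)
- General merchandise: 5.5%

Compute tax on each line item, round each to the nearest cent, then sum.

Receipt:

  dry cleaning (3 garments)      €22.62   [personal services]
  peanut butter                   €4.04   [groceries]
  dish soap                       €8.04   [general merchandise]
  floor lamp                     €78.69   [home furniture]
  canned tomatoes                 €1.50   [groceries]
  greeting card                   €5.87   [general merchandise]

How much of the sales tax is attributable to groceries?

€0.32

Peanut butter €4.04: groceries → 5.75% → €0.23
Canned tomatoes €1.50: groceries → 5.75% → €0.09
Tax on groceries = €0.23 + €0.09 = €0.32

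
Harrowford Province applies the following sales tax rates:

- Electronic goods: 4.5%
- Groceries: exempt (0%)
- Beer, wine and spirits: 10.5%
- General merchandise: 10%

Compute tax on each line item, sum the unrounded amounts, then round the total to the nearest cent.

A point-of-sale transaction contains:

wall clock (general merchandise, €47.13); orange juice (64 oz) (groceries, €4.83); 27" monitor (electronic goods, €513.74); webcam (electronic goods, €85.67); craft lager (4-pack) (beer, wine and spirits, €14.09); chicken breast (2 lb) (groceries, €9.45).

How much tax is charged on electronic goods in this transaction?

€26.97

27" monitor €513.74: electronic goods → 4.5% → €23.1183
Webcam €85.67: electronic goods → 4.5% → €3.85515
Tax on electronic goods: unrounded sum = €26.97345 → €26.97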